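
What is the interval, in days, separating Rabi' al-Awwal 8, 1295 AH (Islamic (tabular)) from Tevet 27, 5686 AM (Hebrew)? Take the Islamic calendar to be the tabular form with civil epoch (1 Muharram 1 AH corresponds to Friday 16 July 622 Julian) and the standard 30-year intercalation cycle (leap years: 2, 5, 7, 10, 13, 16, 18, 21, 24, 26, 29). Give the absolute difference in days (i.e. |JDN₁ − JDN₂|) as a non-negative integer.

17473

JDN of the first date = 2407056.
JDN of the second date = 2424529.
|2424529 − 2407056| = 17473.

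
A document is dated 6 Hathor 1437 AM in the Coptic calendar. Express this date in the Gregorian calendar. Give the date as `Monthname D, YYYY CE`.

November 13, 1720 CE

Julian Day Number of the source date = 2349594.
Converting JDN 2349594 to the Gregorian calendar gives 13 November 1720 CE.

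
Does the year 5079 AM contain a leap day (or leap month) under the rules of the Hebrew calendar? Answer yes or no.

Hebrew year 5079 is year 6 of its 19-year Metonic cycle; leap years are at positions 3, 6, 8, 11, 14, 17, 19, so it is a leap year (13 months).

yes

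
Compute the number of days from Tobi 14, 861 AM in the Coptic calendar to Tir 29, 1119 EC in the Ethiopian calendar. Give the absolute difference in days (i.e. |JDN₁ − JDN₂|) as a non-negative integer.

JDN of the first date = 2139278.
JDN of the second date = 2132718.
|2132718 − 2139278| = 6560.

6560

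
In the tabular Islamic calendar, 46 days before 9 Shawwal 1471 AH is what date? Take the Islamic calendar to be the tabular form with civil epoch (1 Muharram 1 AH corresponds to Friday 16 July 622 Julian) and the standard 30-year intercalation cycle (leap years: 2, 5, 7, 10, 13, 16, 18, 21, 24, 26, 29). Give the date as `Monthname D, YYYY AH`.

Sha'ban 22, 1471 AH

Counting 46 days back from JDN 2469633 reaches JDN 2469587, which is Sha'ban 22, 1471 AH.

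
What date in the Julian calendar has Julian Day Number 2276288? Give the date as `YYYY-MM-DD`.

JDN 2276288 is 1 March 1520 in the proleptic Gregorian calendar.
In the Julian calendar that day is 1520-02-20.

1520-02-20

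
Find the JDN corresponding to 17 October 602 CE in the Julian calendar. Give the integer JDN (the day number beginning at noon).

1941228

Equivalently 20 October 602 (proleptic Gregorian).
JDN 2400001 is 17 November 1858 CE (Gregorian), MJD 0; the target day is −458773 days from there, so JDN = 1941228.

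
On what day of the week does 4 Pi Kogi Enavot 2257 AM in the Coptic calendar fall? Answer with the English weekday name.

Wednesday

This is JDN 2649397 (13 September 2541 Gregorian).
Since JDN mod 7 = 2 (0 = Monday), the day is Wednesday.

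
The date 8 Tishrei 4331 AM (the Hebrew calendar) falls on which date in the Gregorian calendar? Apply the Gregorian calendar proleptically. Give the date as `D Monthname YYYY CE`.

Julian Day Number of the source date = 1929516.
Converting JDN 1929516 to the Gregorian calendar gives 25 September 570 CE.

25 September 570 CE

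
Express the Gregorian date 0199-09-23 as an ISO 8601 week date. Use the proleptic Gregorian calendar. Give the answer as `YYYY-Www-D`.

0199-W39-1

The weekday is Monday (ISO weekday 1).
That Monday belongs to ISO week 39 of ISO year 199.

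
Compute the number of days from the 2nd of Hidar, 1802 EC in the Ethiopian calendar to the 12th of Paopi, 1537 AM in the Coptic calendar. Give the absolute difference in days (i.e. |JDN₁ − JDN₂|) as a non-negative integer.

3998

JDN of the first date = 2382097.
JDN of the second date = 2386095.
|2386095 − 2382097| = 3998.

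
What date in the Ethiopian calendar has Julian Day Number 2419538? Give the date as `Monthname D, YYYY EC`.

The Gregorian equivalent of JDN 2419538 is 15 May 1912.
In the Ethiopian calendar that day is Ginbot 7, 1904 EC.

Ginbot 7, 1904 EC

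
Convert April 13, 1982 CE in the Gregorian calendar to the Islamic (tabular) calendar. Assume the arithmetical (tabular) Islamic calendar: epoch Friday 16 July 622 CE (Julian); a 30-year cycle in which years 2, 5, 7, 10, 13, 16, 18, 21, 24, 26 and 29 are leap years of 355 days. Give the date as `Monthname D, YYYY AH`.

Both dates share Julian Day Number 2445073; in the tabular Islamic calendar that is 18 Jumada al-Thani 1402 AH.

Jumada al-Thani 18, 1402 AH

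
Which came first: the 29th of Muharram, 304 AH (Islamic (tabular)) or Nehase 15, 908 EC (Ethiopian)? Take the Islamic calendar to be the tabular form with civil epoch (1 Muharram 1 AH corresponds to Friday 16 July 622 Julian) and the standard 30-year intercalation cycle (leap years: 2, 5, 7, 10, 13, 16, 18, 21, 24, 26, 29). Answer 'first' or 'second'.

first

The two dates have Julian Day Numbers 2055841 and 2055847 respectively.
Since 2055841 < 2055847, the first date comes first.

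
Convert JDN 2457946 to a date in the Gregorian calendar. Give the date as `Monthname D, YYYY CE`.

July 11, 2017 CE

JDN 2451545 is 1 Jan 2000; 2457946 is +6401 days from there.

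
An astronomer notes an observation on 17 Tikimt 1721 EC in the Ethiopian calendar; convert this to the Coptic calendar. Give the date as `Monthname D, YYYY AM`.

The source date corresponds to 25 October 1728 in the Gregorian calendar (JDN 2352497).
That day falls on 17 Paopi 1445 AM in the Coptic calendar.

Paopi 17, 1445 AM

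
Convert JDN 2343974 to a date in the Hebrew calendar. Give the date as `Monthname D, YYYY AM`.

The Gregorian equivalent of JDN 2343974 is 25 June 1705.
In the Hebrew calendar that day is Tammuz 3, 5465 AM.

Tammuz 3, 5465 AM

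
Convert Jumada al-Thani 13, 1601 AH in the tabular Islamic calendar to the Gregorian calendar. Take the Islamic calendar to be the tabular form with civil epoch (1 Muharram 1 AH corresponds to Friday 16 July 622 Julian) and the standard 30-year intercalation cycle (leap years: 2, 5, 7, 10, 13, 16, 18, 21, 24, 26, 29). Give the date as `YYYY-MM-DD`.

2175-05-05

Julian Day Number of the source date = 2515587.
Converting JDN 2515587 to the Gregorian calendar gives 5 May 2175 CE.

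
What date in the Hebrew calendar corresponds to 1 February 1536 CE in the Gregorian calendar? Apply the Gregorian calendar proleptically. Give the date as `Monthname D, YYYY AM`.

Julian Day Number of the source date = 2282103.
Converting JDN 2282103 to the Hebrew calendar gives 29 Shevat 5296 AM.

Shevat 29, 5296 AM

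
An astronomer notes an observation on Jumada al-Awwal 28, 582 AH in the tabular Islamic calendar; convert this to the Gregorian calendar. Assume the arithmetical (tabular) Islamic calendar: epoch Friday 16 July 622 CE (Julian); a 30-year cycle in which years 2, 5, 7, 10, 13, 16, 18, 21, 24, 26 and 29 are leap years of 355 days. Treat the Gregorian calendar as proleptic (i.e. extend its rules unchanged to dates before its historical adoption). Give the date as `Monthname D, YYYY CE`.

August 23, 1186 CE

Julian Day Number of the source date = 2154472.
Converting JDN 2154472 to the Gregorian calendar gives 23 August 1186 CE.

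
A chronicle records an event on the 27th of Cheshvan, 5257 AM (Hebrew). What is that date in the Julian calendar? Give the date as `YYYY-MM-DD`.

1496-11-03

Both dates share Julian Day Number 2267779; in the Julian calendar that is 3 November 1496 CE.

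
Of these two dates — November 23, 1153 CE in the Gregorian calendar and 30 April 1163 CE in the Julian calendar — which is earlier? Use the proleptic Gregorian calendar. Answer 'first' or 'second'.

First date → JDN 2142511; second date → JDN 2145963.
JDN 2142511 < JDN 2145963, so the first date is earlier.

first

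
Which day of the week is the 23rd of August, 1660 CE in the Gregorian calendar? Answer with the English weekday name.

Monday

Since JDN mod 7 = 0 (0 = Monday), the day is Monday.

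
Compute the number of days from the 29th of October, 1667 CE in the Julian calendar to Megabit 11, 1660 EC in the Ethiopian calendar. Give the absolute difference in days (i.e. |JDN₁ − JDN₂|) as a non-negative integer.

JDN of the first date = 2330231.
JDN of the second date = 2330361.
|2330361 − 2330231| = 130.

130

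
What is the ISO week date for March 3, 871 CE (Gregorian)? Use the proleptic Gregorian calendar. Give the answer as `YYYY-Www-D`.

0871-W10-2

The weekday is Tuesday (ISO weekday 2).
That Tuesday belongs to ISO week 10 of ISO year 871.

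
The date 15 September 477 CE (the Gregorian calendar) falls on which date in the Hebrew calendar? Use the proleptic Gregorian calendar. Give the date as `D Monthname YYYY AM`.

20 Elul 4237 AM

Both dates share Julian Day Number 1895539; in the Hebrew calendar that is 20 Elul 4237 AM.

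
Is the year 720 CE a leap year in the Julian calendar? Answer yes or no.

yes

720 mod 4 = 0, so it is a leap year in the Julian calendar.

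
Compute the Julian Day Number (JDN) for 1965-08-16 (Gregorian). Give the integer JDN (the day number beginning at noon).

JDN 2400001 is 17 November 1858 CE (Gregorian), MJD 0; the target day is +38988 days from there, so JDN = 2438989.

2438989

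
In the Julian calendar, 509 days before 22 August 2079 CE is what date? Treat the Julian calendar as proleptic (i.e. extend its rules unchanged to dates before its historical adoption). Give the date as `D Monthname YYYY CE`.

The starting date is JDN 2480646; 2480646 − 509 = 2480137.
JDN 2480137 corresponds to 31 March 2078 CE.

31 March 2078 CE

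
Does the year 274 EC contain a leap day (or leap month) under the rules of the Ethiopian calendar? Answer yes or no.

no

274 mod 4 = 2; in the Ethiopian calendar a year is leap when year mod 4 = 3, so it is a common year.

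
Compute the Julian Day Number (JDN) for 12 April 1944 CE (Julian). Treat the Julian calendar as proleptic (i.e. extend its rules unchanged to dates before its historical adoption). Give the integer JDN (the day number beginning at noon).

Equivalently 25 April 1944 (Gregorian).
JDN 2400001 is 17 November 1858 CE (Gregorian), MJD 0; the target day is +31205 days from there, so JDN = 2431206.

2431206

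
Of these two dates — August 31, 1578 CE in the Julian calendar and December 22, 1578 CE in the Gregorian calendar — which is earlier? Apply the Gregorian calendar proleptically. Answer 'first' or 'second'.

first

First date → JDN 2297665; second date → JDN 2297768.
JDN 2297665 < JDN 2297768, so the first date is earlier.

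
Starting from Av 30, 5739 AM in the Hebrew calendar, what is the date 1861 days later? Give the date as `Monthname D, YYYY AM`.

Counting 1861 days forward from JDN 2444109 reaches JDN 2445970, which is Elul 29, 5744 AM.

Elul 29, 5744 AM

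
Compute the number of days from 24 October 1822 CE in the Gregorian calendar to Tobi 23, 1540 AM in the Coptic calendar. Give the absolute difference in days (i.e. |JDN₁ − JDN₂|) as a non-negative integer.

JDN of the first date = 2386828.
JDN of the second date = 2387292.
|2387292 − 2386828| = 464.

464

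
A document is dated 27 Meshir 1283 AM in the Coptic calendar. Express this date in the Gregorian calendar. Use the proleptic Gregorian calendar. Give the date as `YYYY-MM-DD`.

1567-03-03

Julian Day Number of the source date = 2293456.
Converting JDN 2293456 to the Gregorian calendar gives 3 March 1567 CE.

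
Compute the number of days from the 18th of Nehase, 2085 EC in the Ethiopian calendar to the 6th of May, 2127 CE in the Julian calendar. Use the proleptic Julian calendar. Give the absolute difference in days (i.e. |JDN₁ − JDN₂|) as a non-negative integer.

First date → JDN 2485749; second date → JDN 2498070.
The interval is |2485749 − 2498070| = 12321 days.

12321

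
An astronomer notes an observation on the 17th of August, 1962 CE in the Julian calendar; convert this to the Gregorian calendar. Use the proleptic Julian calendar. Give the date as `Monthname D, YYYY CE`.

August 30, 1962 CE

At this point the Julian calendar is 13 days behind the Gregorian.
17 August 1962 Julian + 13 days → 30 August 1962 Gregorian.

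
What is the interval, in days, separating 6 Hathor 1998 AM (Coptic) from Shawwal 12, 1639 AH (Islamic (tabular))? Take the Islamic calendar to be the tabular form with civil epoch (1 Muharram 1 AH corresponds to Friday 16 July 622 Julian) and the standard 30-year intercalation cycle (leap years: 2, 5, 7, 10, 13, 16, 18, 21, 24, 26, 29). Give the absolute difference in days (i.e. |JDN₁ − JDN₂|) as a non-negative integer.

JDN of the first date = 2554499.
JDN of the second date = 2529170.
|2529170 − 2554499| = 25329.

25329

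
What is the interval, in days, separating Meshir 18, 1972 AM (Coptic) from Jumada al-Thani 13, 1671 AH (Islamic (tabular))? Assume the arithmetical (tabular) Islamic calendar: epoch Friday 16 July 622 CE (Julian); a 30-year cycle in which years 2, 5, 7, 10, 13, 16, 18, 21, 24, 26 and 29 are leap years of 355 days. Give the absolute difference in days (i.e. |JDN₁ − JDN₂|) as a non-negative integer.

4713

JDN of the first date = 2545105.
JDN of the second date = 2540392.
|2540392 − 2545105| = 4713.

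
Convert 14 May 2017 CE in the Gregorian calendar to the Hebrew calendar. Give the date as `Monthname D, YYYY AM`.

Julian Day Number of the source date = 2457888.
Converting JDN 2457888 to the Hebrew calendar gives 18 Iyar 5777 AM.

Iyar 18, 5777 AM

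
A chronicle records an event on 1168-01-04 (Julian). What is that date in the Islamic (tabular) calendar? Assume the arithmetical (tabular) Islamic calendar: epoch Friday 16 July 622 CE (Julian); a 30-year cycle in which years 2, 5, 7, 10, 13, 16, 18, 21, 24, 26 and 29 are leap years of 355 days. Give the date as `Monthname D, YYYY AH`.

Rabi' al-Awwal 21, 563 AH

The source date corresponds to 11 January 1168 in the proleptic Gregorian calendar (JDN 2147673).
That day falls on 21 Rabi' al-Awwal 563 AH in the tabular Islamic calendar.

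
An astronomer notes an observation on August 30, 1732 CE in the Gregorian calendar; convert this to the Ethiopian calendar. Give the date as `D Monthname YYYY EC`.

26 Nehase 1724 EC

Julian Day Number of the source date = 2353902.
Converting JDN 2353902 to the Ethiopian calendar gives 26 Nehase 1724 EC.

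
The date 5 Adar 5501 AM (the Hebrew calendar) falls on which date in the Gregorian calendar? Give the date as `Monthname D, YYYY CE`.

Both dates share Julian Day Number 2356999; in the Gregorian calendar that is 21 February 1741 CE.

February 21, 1741 CE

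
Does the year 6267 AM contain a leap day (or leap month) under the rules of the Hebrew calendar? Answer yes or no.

Hebrew year 6267 is year 16 of its 19-year Metonic cycle; leap years are at positions 3, 6, 8, 11, 14, 17, 19, so it is a common year (12 months).

no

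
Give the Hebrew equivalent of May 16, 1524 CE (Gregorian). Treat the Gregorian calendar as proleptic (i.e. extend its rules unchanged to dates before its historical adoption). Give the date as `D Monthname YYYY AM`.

Julian Day Number of the source date = 2277825.
Converting JDN 2277825 to the Hebrew calendar gives 4 Sivan 5284 AM.

4 Sivan 5284 AM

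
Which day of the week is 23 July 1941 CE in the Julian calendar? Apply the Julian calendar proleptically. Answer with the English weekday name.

Tuesday

Equivalently 5 August 1941 Gregorian, JDN 2430212.
JDN 2430212 mod 7 = 1, and JDN 0 was a Monday, so this is a Tuesday.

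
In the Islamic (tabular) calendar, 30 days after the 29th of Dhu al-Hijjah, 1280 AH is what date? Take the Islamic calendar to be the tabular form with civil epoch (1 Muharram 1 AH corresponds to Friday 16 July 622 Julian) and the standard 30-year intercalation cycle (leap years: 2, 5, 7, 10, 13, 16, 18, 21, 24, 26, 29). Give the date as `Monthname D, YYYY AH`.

Counting 30 days forward from JDN 2402028 reaches JDN 2402058, which is Muharram 30, 1281 AH.

Muharram 30, 1281 AH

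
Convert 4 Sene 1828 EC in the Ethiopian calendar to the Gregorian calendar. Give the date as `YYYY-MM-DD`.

1836-06-10

Both dates share Julian Day Number 2391806; in the Gregorian calendar that is 10 June 1836 CE.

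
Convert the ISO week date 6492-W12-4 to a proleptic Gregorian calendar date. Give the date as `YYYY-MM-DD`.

6492-03-20

ISO week 1 of 6492 is the week containing the first Thursday of 6492.
Week 12, day 4 (Thursday) lands on 6492-03-20.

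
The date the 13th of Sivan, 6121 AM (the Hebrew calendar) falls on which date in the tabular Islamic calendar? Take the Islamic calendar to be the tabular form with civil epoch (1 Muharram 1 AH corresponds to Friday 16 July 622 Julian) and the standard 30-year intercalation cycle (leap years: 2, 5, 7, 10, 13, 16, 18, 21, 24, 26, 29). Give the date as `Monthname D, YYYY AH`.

Rabi' al-Thani 13, 1793 AH

The source date corresponds to 18 June 2361 in the Gregorian calendar (JDN 2583566).
That day falls on 13 Rabi' al-Thani 1793 AH in the tabular Islamic calendar.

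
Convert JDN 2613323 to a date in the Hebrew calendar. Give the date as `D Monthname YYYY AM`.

3 Kislev 6203 AM

JDN 2613323 is 7 December 2442 in the Gregorian calendar.
In the Hebrew calendar that day is 3 Kislev 6203 AM.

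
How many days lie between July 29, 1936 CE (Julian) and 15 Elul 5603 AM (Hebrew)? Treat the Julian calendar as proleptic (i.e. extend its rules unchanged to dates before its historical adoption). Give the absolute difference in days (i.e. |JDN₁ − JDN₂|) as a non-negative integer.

First date → JDN 2428392; second date → JDN 2394454.
The interval is |2428392 − 2394454| = 33938 days.

33938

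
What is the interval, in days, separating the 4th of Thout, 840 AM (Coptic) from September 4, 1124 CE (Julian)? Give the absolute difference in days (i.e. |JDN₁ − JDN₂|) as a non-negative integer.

368

First date → JDN 2131478; second date → JDN 2131846.
The interval is |2131478 − 2131846| = 368 days.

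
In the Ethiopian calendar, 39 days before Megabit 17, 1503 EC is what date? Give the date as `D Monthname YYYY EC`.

8 Yekatit 1503 EC

Counting 39 days back from JDN 2273022 reaches JDN 2272983, which is 8 Yekatit 1503 EC.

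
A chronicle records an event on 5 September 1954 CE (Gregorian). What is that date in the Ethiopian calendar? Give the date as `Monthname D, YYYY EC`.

Julian Day Number of the source date = 2434991.
Converting JDN 2434991 to the Ethiopian calendar gives 30 Nehase 1946 EC.

Nehase 30, 1946 EC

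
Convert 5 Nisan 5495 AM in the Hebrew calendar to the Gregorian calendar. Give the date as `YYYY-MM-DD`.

Both dates share Julian Day Number 2354842; in the Gregorian calendar that is 28 March 1735 CE.

1735-03-28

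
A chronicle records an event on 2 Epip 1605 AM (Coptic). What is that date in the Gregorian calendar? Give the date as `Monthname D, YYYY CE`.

Julian Day Number of the source date = 2411192.
Converting JDN 2411192 to the Gregorian calendar gives 8 July 1889 CE.

July 8, 1889 CE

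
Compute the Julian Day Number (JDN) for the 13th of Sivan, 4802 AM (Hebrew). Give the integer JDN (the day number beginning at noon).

2101803

Equivalently 10 June 1042 (proleptic Gregorian).
JDN 2400001 is 17 November 1858 CE (Gregorian), MJD 0; the target day is −298198 days from there, so JDN = 2101803.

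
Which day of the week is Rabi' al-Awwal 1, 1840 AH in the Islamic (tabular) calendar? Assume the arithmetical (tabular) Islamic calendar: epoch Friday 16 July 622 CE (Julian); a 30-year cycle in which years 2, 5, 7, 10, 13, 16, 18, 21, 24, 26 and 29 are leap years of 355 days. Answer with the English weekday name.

Tuesday

This is JDN 2600179 (12 December 2406 Gregorian).
JDN 2600179 mod 7 = 1, and JDN 0 was a Monday, so this is a Tuesday.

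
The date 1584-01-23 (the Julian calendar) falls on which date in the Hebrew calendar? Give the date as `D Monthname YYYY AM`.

Julian Day Number of the source date = 2299636.
Converting JDN 2299636 to the Hebrew calendar gives 20 Shevat 5344 AM.

20 Shevat 5344 AM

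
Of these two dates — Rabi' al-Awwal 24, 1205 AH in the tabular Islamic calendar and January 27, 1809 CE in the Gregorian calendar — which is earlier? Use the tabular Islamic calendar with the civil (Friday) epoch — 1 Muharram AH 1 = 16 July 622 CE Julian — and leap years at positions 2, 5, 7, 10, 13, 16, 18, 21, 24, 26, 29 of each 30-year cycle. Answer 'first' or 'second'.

Converting both to JDN: 2375179 vs 2381810; the smaller is the first.

first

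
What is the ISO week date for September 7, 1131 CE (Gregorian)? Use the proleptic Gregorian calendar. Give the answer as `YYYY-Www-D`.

The weekday is Monday (ISO weekday 1).
That Monday belongs to ISO week 37 of ISO year 1131.

1131-W37-1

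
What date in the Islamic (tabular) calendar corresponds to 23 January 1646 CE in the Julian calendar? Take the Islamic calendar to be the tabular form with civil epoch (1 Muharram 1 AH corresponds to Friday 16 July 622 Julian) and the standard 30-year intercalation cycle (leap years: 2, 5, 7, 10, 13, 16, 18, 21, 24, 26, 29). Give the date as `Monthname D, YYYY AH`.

Dhu al-Hijjah 16, 1055 AH

The source date corresponds to 2 February 1646 in the Gregorian calendar (JDN 2322282).
That day falls on 16 Dhu al-Hijjah 1055 AH in the tabular Islamic calendar.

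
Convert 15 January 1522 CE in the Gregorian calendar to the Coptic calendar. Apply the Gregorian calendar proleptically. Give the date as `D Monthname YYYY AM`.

10 Tobi 1238 AM

Julian Day Number of the source date = 2276973.
Converting JDN 2276973 to the Coptic calendar gives 10 Tobi 1238 AM.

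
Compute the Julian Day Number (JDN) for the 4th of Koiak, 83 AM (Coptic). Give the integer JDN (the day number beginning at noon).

1855073

Equivalently 1 December 366 (proleptic Gregorian).
JDN 2451545 is 1 January 2000 CE (Gregorian); the target day is −596472 days from there, so JDN = 1855073.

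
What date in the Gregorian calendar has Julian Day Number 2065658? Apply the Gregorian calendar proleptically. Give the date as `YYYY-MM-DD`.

Counting from JDN 2299161 = 15 Oct 1582 gives an offset of -233503 days.

0943-06-24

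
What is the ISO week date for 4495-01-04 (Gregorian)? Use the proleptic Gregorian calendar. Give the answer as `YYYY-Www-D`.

4495-W01-2

The weekday is Tuesday (ISO weekday 2).
That Tuesday belongs to ISO week 1 of ISO year 4495.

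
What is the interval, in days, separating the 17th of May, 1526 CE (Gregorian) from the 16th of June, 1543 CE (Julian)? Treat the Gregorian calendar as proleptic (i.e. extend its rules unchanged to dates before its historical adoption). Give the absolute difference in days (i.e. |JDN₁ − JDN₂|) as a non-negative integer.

First date → JDN 2278556; second date → JDN 2284805.
The interval is |2278556 − 2284805| = 6249 days.

6249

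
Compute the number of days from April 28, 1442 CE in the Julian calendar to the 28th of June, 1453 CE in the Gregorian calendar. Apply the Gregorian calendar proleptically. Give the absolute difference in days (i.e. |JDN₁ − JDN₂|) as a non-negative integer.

4070

JDN of the first date = 2247866.
JDN of the second date = 2251936.
|2251936 − 2247866| = 4070.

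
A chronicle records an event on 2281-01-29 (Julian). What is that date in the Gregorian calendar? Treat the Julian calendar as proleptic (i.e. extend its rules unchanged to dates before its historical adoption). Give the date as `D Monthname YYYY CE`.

For dates in this range the Gregorian date is 15 days ahead of the Julian.
29 January 2281 Julian + 15 days → 13 February 2281 Gregorian.

13 February 2281 CE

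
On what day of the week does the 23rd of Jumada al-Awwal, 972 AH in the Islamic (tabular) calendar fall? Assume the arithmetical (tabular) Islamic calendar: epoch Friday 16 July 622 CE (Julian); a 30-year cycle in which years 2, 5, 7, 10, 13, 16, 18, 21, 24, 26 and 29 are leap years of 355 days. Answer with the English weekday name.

This is JDN 2292670 (6 January 1565 Gregorian).
2292670 ≡ 2 (mod 7); counting from Monday = 0 gives Wednesday.

Wednesday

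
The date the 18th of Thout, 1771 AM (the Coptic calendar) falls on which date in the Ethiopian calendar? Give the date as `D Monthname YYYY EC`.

18 Meskerem 2047 EC

The source date corresponds to 28 September 2054 in the Gregorian calendar (JDN 2471539).
That day falls on 18 Meskerem 2047 EC in the Ethiopian calendar.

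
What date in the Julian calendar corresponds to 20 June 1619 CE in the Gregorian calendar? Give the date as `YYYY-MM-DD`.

1619-06-10

For dates in this range the Gregorian date is 10 days ahead of the Julian.
20 June 1619 Gregorian − 10 days → 10 June 1619 Julian.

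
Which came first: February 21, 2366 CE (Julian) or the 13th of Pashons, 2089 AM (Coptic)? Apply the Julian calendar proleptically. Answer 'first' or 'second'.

first

The two dates have Julian Day Numbers 2585291 and 2587924 respectively.
Since 2585291 < 2587924, the first date comes first.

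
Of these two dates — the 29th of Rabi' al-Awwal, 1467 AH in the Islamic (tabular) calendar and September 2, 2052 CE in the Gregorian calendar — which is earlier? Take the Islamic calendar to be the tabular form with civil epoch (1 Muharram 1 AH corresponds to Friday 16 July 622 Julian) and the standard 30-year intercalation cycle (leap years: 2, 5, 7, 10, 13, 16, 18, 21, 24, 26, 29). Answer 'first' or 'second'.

The two dates have Julian Day Numbers 2468029 and 2470783 respectively.
Since 2468029 < 2470783, the first date comes first.

first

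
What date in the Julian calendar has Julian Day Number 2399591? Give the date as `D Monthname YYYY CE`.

JDN 2399591 is 3 October 1857 in the Gregorian calendar.
In the Julian calendar that day is 21 September 1857 CE.

21 September 1857 CE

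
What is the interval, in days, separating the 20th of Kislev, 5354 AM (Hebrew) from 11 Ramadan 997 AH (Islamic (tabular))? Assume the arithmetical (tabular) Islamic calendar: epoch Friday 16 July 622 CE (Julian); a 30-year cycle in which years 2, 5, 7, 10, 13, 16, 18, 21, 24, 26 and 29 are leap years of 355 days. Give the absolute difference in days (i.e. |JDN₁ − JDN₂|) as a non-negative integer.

1604

First date → JDN 2303239; second date → JDN 2301635.
The interval is |2303239 − 2301635| = 1604 days.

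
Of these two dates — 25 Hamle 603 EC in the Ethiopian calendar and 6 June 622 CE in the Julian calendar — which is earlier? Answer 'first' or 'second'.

The two dates have Julian Day Numbers 1944425 and 1948400 respectively.
Since 1944425 < 1948400, the first date comes first.

first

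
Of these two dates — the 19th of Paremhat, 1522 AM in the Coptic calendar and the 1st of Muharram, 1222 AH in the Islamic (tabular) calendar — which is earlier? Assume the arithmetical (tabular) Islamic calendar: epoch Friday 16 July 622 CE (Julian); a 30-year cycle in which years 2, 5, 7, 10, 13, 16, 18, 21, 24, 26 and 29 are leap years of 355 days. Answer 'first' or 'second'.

first

Converting both to JDN: 2380773 vs 2381122; the smaller is the first.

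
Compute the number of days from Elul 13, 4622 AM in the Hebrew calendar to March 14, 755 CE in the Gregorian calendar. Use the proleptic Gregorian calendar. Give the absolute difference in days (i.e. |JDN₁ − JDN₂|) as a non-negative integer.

39237

First date → JDN 2036127; second date → JDN 1996890.
The interval is |2036127 − 1996890| = 39237 days.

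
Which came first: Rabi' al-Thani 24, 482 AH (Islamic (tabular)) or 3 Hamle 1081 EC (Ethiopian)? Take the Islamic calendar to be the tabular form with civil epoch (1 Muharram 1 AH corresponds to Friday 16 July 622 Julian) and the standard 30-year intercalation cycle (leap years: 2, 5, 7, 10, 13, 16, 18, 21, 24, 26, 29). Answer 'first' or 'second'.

second

First date → JDN 2119002; second date → JDN 2118993.
JDN 2118993 < JDN 2119002, so the second date is earlier.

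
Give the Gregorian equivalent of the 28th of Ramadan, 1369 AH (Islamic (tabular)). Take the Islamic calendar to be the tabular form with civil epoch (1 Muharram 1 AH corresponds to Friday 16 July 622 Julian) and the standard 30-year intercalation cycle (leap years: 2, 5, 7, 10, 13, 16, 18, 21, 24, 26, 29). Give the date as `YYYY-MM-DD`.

1950-07-14

Julian Day Number of the source date = 2433477.
Converting JDN 2433477 to the Gregorian calendar gives 14 July 1950 CE.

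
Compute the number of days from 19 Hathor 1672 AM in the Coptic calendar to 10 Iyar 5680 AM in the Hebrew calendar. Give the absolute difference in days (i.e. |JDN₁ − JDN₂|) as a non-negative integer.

12998

First date → JDN 2435441; second date → JDN 2422443.
The interval is |2435441 − 2422443| = 12998 days.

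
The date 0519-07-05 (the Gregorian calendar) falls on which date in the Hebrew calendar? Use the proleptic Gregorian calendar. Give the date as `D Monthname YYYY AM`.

20 Tammuz 4279 AM

Julian Day Number of the source date = 1910806.
Converting JDN 1910806 to the Hebrew calendar gives 20 Tammuz 4279 AM.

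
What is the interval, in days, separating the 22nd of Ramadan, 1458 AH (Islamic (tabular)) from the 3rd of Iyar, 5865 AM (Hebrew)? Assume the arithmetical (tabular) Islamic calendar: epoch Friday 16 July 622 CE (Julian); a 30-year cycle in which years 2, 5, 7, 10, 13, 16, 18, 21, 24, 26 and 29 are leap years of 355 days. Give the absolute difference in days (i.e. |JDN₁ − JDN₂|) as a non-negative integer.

JDN of the first date = 2465009.
JDN of the second date = 2490003.
|2490003 − 2465009| = 24994.

24994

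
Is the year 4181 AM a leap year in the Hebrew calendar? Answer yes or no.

no

Hebrew year 4181 is year 1 of its 19-year Metonic cycle; leap years are at positions 3, 6, 8, 11, 14, 17, 19, so it is a common year (12 months).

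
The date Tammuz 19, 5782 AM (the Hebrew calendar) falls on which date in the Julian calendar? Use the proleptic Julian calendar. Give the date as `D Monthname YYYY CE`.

Julian Day Number of the source date = 2459779.
Converting JDN 2459779 to the Julian calendar gives 5 July 2022 CE.

5 July 2022 CE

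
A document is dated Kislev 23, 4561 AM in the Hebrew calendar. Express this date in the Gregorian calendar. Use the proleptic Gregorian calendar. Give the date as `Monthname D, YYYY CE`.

Both dates share Julian Day Number 2013606; in the Gregorian calendar that is 18 December 800 CE.

December 18, 800 CE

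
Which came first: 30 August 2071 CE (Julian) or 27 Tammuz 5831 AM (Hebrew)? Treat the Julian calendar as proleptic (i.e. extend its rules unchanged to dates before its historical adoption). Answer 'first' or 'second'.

First date → JDN 2477732; second date → JDN 2477682.
JDN 2477682 < JDN 2477732, so the second date is earlier.

second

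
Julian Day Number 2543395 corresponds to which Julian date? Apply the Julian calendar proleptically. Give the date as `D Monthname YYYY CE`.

9 June 2251 CE

The Gregorian equivalent of JDN 2543395 is 24 June 2251.
In the Julian calendar that day is 9 June 2251 CE.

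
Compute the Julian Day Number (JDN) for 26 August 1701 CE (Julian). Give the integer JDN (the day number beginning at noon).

2342586

Equivalently 6 September 1701 (Gregorian).
JDN 2451545 is 1 January 2000 CE (Gregorian); the target day is −108959 days from there, so JDN = 2342586.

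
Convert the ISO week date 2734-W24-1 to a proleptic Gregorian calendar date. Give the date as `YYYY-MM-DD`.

2734-06-11

ISO week 1 of 2734 is the week containing the first Thursday of 2734.
Week 24, day 1 (Monday) lands on 2734-06-11.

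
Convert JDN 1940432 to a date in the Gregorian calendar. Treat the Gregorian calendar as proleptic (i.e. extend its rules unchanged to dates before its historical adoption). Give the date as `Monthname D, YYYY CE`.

August 15, 600 CE

Counting from JDN 2299161 = 15 Oct 1582 gives an offset of -358729 days.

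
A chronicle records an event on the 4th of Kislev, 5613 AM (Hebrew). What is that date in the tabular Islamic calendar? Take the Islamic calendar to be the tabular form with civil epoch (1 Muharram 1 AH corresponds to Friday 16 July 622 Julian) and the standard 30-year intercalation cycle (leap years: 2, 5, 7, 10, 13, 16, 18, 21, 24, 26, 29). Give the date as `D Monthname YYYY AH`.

2 Safar 1269 AH

Julian Day Number of the source date = 2397808.
Converting JDN 2397808 to the tabular Islamic calendar gives 2 Safar 1269 AH.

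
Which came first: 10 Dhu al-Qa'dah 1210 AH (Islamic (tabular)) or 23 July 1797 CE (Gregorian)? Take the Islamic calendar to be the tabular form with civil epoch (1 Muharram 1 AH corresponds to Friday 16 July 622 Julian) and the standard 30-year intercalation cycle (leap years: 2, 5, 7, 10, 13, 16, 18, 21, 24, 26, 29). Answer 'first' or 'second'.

The two dates have Julian Day Numbers 2377173 and 2377605 respectively.
Since 2377173 < 2377605, the first date comes first.

first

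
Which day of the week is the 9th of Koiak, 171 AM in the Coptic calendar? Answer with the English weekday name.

Sunday

This is JDN 1887220 (6 December 454 Gregorian).
JDN 1887220 mod 7 = 6, and JDN 0 was a Monday, so this is a Sunday.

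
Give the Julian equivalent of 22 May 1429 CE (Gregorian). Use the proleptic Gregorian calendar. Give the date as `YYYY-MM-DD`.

The Julian–Gregorian offset here is 9 days (Julian trailing).
22 May 1429 Gregorian − 9 days → 13 May 1429 Julian.

1429-05-13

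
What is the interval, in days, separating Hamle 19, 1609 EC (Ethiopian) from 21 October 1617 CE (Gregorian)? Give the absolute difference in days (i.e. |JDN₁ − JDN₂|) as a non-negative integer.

First date → JDN 2311861; second date → JDN 2311951.
The interval is |2311861 − 2311951| = 90 days.

90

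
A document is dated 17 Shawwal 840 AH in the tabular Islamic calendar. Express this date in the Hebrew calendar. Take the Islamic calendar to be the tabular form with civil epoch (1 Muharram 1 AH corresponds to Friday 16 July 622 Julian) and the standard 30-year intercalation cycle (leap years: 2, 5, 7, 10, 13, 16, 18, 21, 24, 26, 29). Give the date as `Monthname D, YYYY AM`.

Julian Day Number of the source date = 2246036.
Converting JDN 2246036 to the Hebrew calendar gives 19 Iyar 5197 AM.

Iyar 19, 5197 AM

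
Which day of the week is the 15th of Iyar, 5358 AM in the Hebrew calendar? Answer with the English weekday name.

Thursday

This is JDN 2304858 (21 May 1598 Gregorian).
JDN 2304858 mod 7 = 3, and JDN 0 was a Monday, so this is a Thursday.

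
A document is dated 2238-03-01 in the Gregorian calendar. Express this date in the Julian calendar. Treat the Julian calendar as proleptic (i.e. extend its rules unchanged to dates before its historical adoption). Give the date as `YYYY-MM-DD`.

The Julian–Gregorian offset here is 15 days (Julian trailing).
1 March 2238 Gregorian − 15 days → 14 February 2238 Julian.

2238-02-14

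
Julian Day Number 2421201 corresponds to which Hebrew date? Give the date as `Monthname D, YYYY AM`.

Kislev 8, 5677 AM

JDN 2421201 is 3 December 1916 in the Gregorian calendar.
In the Hebrew calendar that day is Kislev 8, 5677 AM.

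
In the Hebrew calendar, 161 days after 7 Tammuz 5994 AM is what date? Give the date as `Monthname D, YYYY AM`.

The starting date is JDN 2537197; 2537197 + 161 = 2537358.
JDN 2537358 corresponds to Kislev 21, 5995 AM.

Kislev 21, 5995 AM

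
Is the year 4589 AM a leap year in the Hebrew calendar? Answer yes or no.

no

Hebrew year 4589 is year 10 of its 19-year Metonic cycle; leap years are at positions 3, 6, 8, 11, 14, 17, 19, so it is a common year (12 months).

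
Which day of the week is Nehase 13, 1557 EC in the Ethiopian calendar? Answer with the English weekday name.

This is JDN 2292892 (16 August 1565 Gregorian).
JDN 2292892 mod 7 = 0, and JDN 0 was a Monday, so this is a Monday.

Monday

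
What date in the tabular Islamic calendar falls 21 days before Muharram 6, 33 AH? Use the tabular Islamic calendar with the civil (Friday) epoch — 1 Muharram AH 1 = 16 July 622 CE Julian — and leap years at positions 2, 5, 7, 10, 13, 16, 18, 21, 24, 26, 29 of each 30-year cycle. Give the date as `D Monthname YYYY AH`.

15 Dhu al-Hijjah 32 AH

JDN of Muharram 6, 33 AH = 1959785.
1959785 − 21 = 1959764.
JDN 1959764 in the tabular Islamic calendar is 15 Dhu al-Hijjah 32 AH.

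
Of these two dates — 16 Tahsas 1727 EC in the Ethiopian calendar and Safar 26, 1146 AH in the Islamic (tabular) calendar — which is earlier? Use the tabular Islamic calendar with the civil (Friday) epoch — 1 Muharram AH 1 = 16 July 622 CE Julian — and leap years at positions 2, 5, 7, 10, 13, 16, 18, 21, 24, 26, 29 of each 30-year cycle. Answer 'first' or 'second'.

second

First date → JDN 2354747; second date → JDN 2354245.
JDN 2354245 < JDN 2354747, so the second date is earlier.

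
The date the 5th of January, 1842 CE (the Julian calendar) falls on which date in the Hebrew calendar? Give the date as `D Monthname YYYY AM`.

The source date corresponds to 17 January 1842 in the Gregorian calendar (JDN 2393853).
That day falls on 6 Shevat 5602 AM in the Hebrew calendar.

6 Shevat 5602 AM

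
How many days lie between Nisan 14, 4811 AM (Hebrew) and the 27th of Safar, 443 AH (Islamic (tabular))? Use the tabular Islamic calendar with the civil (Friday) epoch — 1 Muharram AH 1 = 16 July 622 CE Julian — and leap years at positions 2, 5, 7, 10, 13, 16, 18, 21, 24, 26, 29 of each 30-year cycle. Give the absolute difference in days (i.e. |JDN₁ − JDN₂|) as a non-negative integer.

JDN of the first date = 2105023.
JDN of the second date = 2105126.
|2105126 − 2105023| = 103.

103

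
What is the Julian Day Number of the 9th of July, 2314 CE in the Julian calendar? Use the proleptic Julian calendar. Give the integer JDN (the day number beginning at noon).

In the Gregorian calendar the same day is 25 July 2314.
JDN 2400001 is 17 November 1858 CE (Gregorian), MJD 0; the target day is +166435 days from there, so JDN = 2566436.

2566436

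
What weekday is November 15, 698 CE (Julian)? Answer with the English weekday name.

In the proleptic Gregorian calendar this is 18 November 698 (JDN 1976321).
1976321 ≡ 4 (mod 7); counting from Monday = 0 gives Friday.

Friday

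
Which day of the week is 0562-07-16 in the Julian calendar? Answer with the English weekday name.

This is JDN 1926525 (18 July 562 Gregorian).
JDN 1926525 mod 7 = 6, and JDN 0 was a Monday, so this is a Sunday.

Sunday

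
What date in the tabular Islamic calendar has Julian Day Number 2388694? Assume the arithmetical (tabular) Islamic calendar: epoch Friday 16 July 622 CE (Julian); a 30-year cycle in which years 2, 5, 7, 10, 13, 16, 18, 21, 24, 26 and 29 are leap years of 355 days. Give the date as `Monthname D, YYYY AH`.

Jumada al-Awwal 14, 1243 AH

JDN 2388694 is 3 December 1827 in the Gregorian calendar.
In the tabular Islamic calendar that day is Jumada al-Awwal 14, 1243 AH.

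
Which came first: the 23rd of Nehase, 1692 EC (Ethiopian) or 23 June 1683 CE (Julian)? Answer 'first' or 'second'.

second

First date → JDN 2342211; second date → JDN 2335947.
JDN 2335947 < JDN 2342211, so the second date is earlier.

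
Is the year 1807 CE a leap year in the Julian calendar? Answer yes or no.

no

1807 mod 4 = 3, so it is a common year in the Julian calendar.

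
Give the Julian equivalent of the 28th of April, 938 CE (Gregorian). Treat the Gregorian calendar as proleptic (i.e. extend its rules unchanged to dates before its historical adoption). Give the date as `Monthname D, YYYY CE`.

At this point the Julian calendar is 5 days behind the Gregorian.
28 April 938 Gregorian − 5 days → 23 April 938 Julian.

April 23, 938 CE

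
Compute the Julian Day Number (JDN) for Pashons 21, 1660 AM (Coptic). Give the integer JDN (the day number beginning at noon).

Equivalently 29 May 1944 (Gregorian).
JDN 2299161 is 15 October 1582 CE (Gregorian); the target day is +132079 days from there, so JDN = 2431240.

2431240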